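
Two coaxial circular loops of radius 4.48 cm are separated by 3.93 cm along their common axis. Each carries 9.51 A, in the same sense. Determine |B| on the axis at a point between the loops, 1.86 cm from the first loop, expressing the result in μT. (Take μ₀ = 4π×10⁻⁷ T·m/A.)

Each loop contributes B = μ₀IR²/[2(R²+z²)^(3/2)] on the axis, with z measured from that loop.
Loop 1 (z = 0.0186 m): B₁ = 1.05×10⁻⁴ T. Loop 2 (z = 0.0207 m): B₂ = 9.98×10⁻⁵ T.
The fields add: B = B₁ + B₂ = 2.05×10⁻⁴ T.

B ≈ 205 μT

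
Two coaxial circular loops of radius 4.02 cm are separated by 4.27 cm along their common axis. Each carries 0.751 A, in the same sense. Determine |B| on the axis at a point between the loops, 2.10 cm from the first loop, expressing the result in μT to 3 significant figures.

Each loop contributes B = μ₀IR²/[2(R²+z²)^(3/2)] on the axis, with z measured from that loop.
Loop 1 (z = 0.021 m): B₁ = 8.17×10⁻⁶ T. Loop 2 (z = 0.0217 m): B₂ = 8.00×10⁻⁶ T.
The fields add: B = B₁ + B₂ = 1.62×10⁻⁵ T.

B ≈ 16.2 μT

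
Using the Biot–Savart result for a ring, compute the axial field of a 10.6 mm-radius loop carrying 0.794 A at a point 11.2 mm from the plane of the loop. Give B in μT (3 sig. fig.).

B ≈ 15.3 μT

On the axis of a circular loop, B = μ₀IR² / [2(R²+z²)^(3/2)].
R² + z² = (0.0106)² + (0.0112)² = 0.0002378 m², and (R²+z²)^(3/2) = 3.67×10⁻⁶ m³.
B = (4π×10⁻⁷ × 0.794 × 0.0001124) / (2 × 3.67×10⁻⁶) = 1.53×10⁻⁵ T.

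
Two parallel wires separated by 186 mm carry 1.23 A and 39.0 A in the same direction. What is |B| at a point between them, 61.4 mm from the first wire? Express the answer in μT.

B ≈ 58.6 μT

Each long wire gives B = μ₀I/(2πd). Distances are d₁ = 0.0614 m and d₂ = 0.1246 m.
B₁ = 4.01×10⁻⁶ T, B₂ = 6.26×10⁻⁵ T.
Between parallel currents the two contributions point in opposite directions, so they subtract. B = |B₁ − B₂| = |4.01×10⁻⁶ − 6.26×10⁻⁵| = 5.86×10⁻⁵ T.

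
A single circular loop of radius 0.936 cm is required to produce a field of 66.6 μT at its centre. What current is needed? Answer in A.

At the centre of a circular loop B = μ₀I/(2R), so I = 2RB/μ₀.
With R = 0.00936 m, I = 2 × 0.00936 × 6.66×10⁻⁵ / (4π×10⁻⁷) = 0.992 A.

I ≈ 0.992 A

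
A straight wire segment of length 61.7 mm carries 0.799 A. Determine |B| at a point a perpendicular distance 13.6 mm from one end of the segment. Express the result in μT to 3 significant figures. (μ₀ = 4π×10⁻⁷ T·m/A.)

B ≈ 5.74 μT

For a finite straight segment, B = (μ₀I/4πd)(sinθ₁ + sinθ₂), where θ₁, θ₂ are the angles from the perpendicular to each end.
The perpendicular foot is at one end, so the two end-offsets along the wire are 0 and L = 0.0617 m.
sinθ₁ = 0/√(0²+0.0136²) = 0.0000; sinθ₂ = 0.0617/√(0.0617²+0.0136²) = 0.9766.
B = (4π×10⁻⁷ × 0.799) / (4π × 0.0136) × (0.0000 + 0.9766) = 5.74×10⁻⁶ T.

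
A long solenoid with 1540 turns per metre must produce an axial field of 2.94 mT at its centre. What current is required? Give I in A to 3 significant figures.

I ≈ 1.52 A

Inside a long solenoid B = μ₀nI with n = 1540 m⁻¹, so I = B/(μ₀n).
I = 2.94×10⁻³ / (4π×10⁻⁷ × 1540) = 1.52 A.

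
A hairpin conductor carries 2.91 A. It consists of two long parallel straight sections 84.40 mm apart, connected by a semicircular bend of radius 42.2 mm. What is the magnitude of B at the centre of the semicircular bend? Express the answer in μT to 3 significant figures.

B ≈ 35.5 μT

The semicircular arc contributes B_arc = μ₀I·π/(4πR) = μ₀I/(4R) = 2.17×10⁻⁵ T.
Each semi-infinite lead is at perpendicular distance R = 0.0422 m from the centre, with the perpendicular foot at its near end, so it contributes μ₀I/(4πR); both point the same way, together 1.38×10⁻⁵ T.
Arc and leads all point the same direction: B = 2.17×10⁻⁵ + 1.38×10⁻⁵ = 3.55×10⁻⁵ T.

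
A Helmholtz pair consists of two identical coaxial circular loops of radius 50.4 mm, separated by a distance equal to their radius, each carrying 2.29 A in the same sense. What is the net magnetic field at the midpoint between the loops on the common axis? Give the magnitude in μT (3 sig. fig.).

Each loop contributes B = μ₀IR²/[2(R²+z²)^(3/2)] on the axis, with z measured from that loop.
Loop 1 (z = 0.0252 m): B₁ = 2.04×10⁻⁵ T. Loop 2 (z = 0.0252 m): B₂ = 2.04×10⁻⁵ T.
The fields add: B = B₁ + B₂ = 4.09×10⁻⁵ T.

B ≈ 40.9 μT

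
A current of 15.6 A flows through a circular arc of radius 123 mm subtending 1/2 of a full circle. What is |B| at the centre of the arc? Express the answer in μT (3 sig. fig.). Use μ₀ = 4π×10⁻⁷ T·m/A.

The Biot–Savart field of a circular arc at its centre is B = μ₀Iφ/(4πR), with φ = 3.142 rad.
B = (4π×10⁻⁷ × 15.6 × 3.142) / (4π × 0.123) = 3.98×10⁻⁵ T.

B ≈ 39.8 μT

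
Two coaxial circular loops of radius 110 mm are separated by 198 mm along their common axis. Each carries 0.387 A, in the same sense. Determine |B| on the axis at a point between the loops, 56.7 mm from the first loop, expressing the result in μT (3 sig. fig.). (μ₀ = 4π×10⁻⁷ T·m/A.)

B ≈ 2.06 μT

Each loop contributes B = μ₀IR²/[2(R²+z²)^(3/2)] on the axis, with z measured from that loop.
Loop 1 (z = 0.0567 m): B₁ = 1.55×10⁻⁶ T. Loop 2 (z = 0.1413 m): B₂ = 5.12×10⁻⁷ T.
The fields add: B = B₁ + B₂ = 2.06×10⁻⁶ T.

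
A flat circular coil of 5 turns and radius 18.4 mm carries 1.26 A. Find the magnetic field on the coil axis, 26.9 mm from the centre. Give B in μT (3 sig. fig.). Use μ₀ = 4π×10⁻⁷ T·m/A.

B ≈ 38.7 μT

For an N-turn flat coil, B = Nμ₀IR²/[2(R²+z²)^(3/2)] with R = 0.0184 m, z = 0.0269 m.
B = 5 × 7.74×10⁻⁶ T = 3.87×10⁻⁵ T.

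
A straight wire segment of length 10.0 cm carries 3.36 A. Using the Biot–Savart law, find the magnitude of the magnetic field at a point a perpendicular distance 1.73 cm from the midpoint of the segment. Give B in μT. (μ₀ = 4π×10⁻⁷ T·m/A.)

B ≈ 36.7 μT

For a finite straight segment, B = (μ₀I/4πd)(sinθ₁ + sinθ₂), where θ₁, θ₂ are the angles from the perpendicular to each end.
The perpendicular from the point meets the wire at its midpoint, so each end is L/2 = 0.05 m away along the wire.
sinθ₁ = 0.05/√(0.05²+0.0173²) = 0.9450; sinθ₂ = 0.05/√(0.05²+0.0173²) = 0.9450.
B = (4π×10⁻⁷ × 3.36) / (4π × 0.0173) × (0.9450 + 0.9450) = 3.67×10⁻⁵ T.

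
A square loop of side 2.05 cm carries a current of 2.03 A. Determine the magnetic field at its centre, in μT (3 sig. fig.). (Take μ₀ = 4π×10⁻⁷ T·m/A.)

Each side is a finite straight segment at perpendicular distance d = a/(2 tan(π/4)) = 0.01025 m from the centre, with end-angles ±π/4.
One side contributes B₁ = (μ₀I/4πd)·2 sin(π/4) = 2.80×10⁻⁵ T.
All 4 sides add in the same direction: B = 4 × 2.80×10⁻⁵ = 1.12×10⁻⁴ T.

B ≈ 112 μT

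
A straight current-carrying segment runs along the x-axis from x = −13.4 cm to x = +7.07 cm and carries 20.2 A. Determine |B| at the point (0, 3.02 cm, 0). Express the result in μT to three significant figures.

For a finite straight segment, B = (μ₀I/4πd)(sinθ₁ + sinθ₂), where θ₁, θ₂ are the angles from the perpendicular to each end.
The perpendicular distance is d = 0.0302 m; the end-offsets along the wire are a = 0.134 m and b = 0.0707 m.
sinθ₁ = 0.134/√(0.134²+0.0302²) = 0.9755; sinθ₂ = 0.0707/√(0.0707²+0.0302²) = 0.9196.
B = (4π×10⁻⁷ × 20.2) / (4π × 0.0302) × (0.9755 + 0.9196) = 1.27×10⁻⁴ T.

B ≈ 127 μT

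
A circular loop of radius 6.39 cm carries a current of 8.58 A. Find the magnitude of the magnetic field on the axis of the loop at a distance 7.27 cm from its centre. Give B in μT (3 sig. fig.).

On the axis of a circular loop, B = μ₀IR² / [2(R²+z²)^(3/2)].
R² + z² = (0.0639)² + (0.0727)² = 0.009368 m², and (R²+z²)^(3/2) = 9.07×10⁻⁴ m³.
B = (4π×10⁻⁷ × 8.58 × 0.004083) / (2 × 9.07×10⁻⁴) = 2.43×10⁻⁵ T.

B ≈ 24.3 μT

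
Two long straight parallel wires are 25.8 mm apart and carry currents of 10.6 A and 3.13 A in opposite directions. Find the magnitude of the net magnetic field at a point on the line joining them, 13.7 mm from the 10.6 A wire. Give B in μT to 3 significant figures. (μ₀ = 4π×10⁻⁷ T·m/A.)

B ≈ 206 μT

Each long wire gives B = μ₀I/(2πd). Distances are d₁ = 0.0137 m and d₂ = 0.0121 m.
B₁ = 1.55×10⁻⁴ T, B₂ = 5.17×10⁻⁵ T.
Between antiparallel currents both contributions point the same way, so they add. B = B₁ + B₂ = 1.55×10⁻⁴ + 5.17×10⁻⁵ = 2.06×10⁻⁴ T.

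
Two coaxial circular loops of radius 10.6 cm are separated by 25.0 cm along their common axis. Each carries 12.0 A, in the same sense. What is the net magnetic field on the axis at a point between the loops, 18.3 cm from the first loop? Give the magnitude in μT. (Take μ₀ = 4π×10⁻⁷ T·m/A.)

Each loop contributes B = μ₀IR²/[2(R²+z²)^(3/2)] on the axis, with z measured from that loop.
Loop 1 (z = 0.183 m): B₁ = 8.96×10⁻⁶ T. Loop 2 (z = 0.067 m): B₂ = 4.30×10⁻⁵ T.
The fields add: B = B₁ + B₂ = 5.19×10⁻⁵ T.

B ≈ 51.9 μT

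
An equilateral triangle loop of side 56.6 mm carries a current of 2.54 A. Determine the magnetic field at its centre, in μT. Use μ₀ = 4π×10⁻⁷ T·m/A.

Each side is a finite straight segment at perpendicular distance d = a/(2 tan(π/3)) = 0.01634 m from the centre, with end-angles ±π/3.
One side contributes B₁ = (μ₀I/4πd)·2 sin(π/3) = 2.69×10⁻⁵ T.
All 3 sides add in the same direction: B = 3 × 2.69×10⁻⁵ = 8.08×10⁻⁵ T.

B ≈ 80.8 μT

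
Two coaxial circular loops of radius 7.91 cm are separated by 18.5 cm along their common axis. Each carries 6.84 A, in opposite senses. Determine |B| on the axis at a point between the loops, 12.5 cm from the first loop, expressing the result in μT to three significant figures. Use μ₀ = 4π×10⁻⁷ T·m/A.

Each loop contributes B = μ₀IR²/[2(R²+z²)^(3/2)] on the axis, with z measured from that loop.
Loop 1 (z = 0.125 m): B₁ = 8.31×10⁻⁶ T. Loop 2 (z = 0.06 m): B₂ = 2.75×10⁻⁵ T.
The fields oppose: B = |B₁ − B₂| = 1.92×10⁻⁵ T.

B ≈ 19.2 μT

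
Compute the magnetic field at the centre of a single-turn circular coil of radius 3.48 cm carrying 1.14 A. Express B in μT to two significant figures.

B ≈ 21 μT

At the centre of a circular loop the Biot–Savart law gives B = μ₀I/(2R).
B = (4π×10⁻⁷ × 1.14) / (2 × 0.0348) = 2.06×10⁻⁵ T.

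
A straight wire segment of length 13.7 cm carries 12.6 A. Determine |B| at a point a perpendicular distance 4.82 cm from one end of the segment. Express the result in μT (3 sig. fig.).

For a finite straight segment, B = (μ₀I/4πd)(sinθ₁ + sinθ₂), where θ₁, θ₂ are the angles from the perpendicular to each end.
The perpendicular foot is at one end, so the two end-offsets along the wire are 0 and L = 0.137 m.
sinθ₁ = 0/√(0²+0.0482²) = 0.0000; sinθ₂ = 0.137/√(0.137²+0.0482²) = 0.9433.
B = (4π×10⁻⁷ × 12.6) / (4π × 0.0482) × (0.0000 + 0.9433) = 2.47×10⁻⁵ T.

B ≈ 24.7 μT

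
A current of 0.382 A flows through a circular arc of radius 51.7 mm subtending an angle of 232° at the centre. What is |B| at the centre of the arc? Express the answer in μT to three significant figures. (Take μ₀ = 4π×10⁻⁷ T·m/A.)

B ≈ 2.99 μT

The Biot–Savart field of a circular arc at its centre is B = μ₀Iφ/(4πR), with φ = 4.049 rad.
B = (4π×10⁻⁷ × 0.382 × 4.049) / (4π × 0.0517) = 2.99×10⁻⁶ T.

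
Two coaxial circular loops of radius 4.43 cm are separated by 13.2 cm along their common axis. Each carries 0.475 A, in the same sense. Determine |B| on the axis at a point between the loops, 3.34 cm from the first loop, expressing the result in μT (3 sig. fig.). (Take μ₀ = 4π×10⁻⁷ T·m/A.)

Each loop contributes B = μ₀IR²/[2(R²+z²)^(3/2)] on the axis, with z measured from that loop.
Loop 1 (z = 0.0334 m): B₁ = 3.43×10⁻⁶ T. Loop 2 (z = 0.0986 m): B₂ = 4.64×10⁻⁷ T.
The fields add: B = B₁ + B₂ = 3.89×10⁻⁶ T.

B ≈ 3.89 μT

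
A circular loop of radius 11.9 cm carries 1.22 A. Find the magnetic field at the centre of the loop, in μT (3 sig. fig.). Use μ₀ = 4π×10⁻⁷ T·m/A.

B ≈ 6.44 μT

At the centre of a circular loop the Biot–Savart law gives B = μ₀I/(2R).
B = (4π×10⁻⁷ × 1.22) / (2 × 0.119) = 6.44×10⁻⁶ T.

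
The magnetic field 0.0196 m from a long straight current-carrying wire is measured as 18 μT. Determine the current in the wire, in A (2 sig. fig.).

For a long straight wire B = μ₀I/(2πd), so I = 2πdB/μ₀.
I = 2π × 0.0196 × 1.80×10⁻⁵ / (4π×10⁻⁷) = 1.76 A.

I ≈ 1.8 A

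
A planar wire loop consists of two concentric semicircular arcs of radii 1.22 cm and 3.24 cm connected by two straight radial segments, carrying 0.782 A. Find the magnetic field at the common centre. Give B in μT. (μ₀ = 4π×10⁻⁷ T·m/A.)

B ≈ 12.6 μT

The radial connectors point toward the centre, so dl × r̂ = 0 and they contribute nothing.
Each semicircle gives μ₀I/(4R): inner arc 2.01×10⁻⁵ T, outer arc 7.58×10⁻⁶ T.
The two arcs carry current in opposite angular senses, so their fields oppose: B = |2.01×10⁻⁵ − 7.58×10⁻⁶| = 1.26×10⁻⁵ T.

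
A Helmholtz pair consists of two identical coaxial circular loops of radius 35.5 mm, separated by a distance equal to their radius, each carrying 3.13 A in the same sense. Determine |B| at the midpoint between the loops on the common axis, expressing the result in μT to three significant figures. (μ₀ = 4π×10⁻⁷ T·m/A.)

Each loop contributes B = μ₀IR²/[2(R²+z²)^(3/2)] on the axis, with z measured from that loop.
Loop 1 (z = 0.01775 m): B₁ = 3.96×10⁻⁵ T. Loop 2 (z = 0.01775 m): B₂ = 3.96×10⁻⁵ T.
The fields add: B = B₁ + B₂ = 7.93×10⁻⁵ T.

B ≈ 79.3 μT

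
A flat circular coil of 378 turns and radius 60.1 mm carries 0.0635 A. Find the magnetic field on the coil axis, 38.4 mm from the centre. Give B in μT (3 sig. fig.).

B ≈ 150 μT

For an N-turn flat coil, B = Nμ₀IR²/[2(R²+z²)^(3/2)] with R = 0.0601 m, z = 0.0384 m.
B = 378 × 3.97×10⁻⁷ T = 1.50×10⁻⁴ T.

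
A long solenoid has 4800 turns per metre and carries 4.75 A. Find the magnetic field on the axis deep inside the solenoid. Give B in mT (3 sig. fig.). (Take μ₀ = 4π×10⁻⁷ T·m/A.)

B ≈ 28.7 mT

Inside a long solenoid, B = μ₀nI with n = 4800 turns/m.
B = 4π×10⁻⁷ × 4800 × 4.75 = 2.87×10⁻² T.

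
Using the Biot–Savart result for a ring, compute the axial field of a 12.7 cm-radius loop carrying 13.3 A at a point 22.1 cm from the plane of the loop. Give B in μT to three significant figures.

On the axis of a circular loop, B = μ₀IR² / [2(R²+z²)^(3/2)].
R² + z² = (0.127)² + (0.221)² = 0.06497 m², and (R²+z²)^(3/2) = 1.66×10⁻² m³.
B = (4π×10⁻⁷ × 13.3 × 0.01613) / (2 × 1.66×10⁻²) = 8.14×10⁻⁶ T.

B ≈ 8.14 μT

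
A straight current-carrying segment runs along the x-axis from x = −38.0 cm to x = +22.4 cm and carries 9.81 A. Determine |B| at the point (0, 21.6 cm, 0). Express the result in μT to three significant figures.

For a finite straight segment, B = (μ₀I/4πd)(sinθ₁ + sinθ₂), where θ₁, θ₂ are the angles from the perpendicular to each end.
The perpendicular distance is d = 0.216 m; the end-offsets along the wire are a = 0.38 m and b = 0.224 m.
sinθ₁ = 0.38/√(0.38²+0.216²) = 0.8694; sinθ₂ = 0.224/√(0.224²+0.216²) = 0.7198.
B = (4π×10⁻⁷ × 9.81) / (4π × 0.216) × (0.8694 + 0.7198) = 7.22×10⁻⁶ T.

B ≈ 7.22 μT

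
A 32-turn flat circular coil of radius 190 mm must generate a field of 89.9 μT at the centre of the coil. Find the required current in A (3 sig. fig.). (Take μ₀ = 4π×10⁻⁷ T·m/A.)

I ≈ 0.850 A

For an N-turn coil, B = Nμ₀I/(2R) with R = 0.19 m, so I = 2RB/(Nμ₀) = 2 × 0.19 × 8.99×10⁻⁵ / (32 × 4π×10⁻⁷) = 0.850 A.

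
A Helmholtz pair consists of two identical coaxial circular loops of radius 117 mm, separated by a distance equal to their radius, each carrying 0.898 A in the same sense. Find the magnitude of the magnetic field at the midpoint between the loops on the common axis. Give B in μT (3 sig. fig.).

Each loop contributes B = μ₀IR²/[2(R²+z²)^(3/2)] on the axis, with z measured from that loop.
Loop 1 (z = 0.0585 m): B₁ = 3.45×10⁻⁶ T. Loop 2 (z = 0.0585 m): B₂ = 3.45×10⁻⁶ T.
The fields add: B = B₁ + B₂ = 6.90×10⁻⁶ T.

B ≈ 6.90 μT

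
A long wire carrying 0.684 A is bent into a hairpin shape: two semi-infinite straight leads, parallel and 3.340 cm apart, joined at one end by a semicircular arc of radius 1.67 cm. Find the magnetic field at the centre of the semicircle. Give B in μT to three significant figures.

B ≈ 21.1 μT

The semicircular arc contributes B_arc = μ₀I·π/(4πR) = μ₀I/(4R) = 1.29×10⁻⁵ T.
Each semi-infinite lead is at perpendicular distance R = 0.0167 m from the centre, with the perpendicular foot at its near end, so it contributes μ₀I/(4πR); both point the same way, together 8.19×10⁻⁶ T.
Arc and leads all point the same direction: B = 1.29×10⁻⁵ + 8.19×10⁻⁶ = 2.11×10⁻⁵ T.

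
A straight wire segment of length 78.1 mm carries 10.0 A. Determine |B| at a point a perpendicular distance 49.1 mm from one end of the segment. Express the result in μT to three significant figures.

B ≈ 17.2 μT

For a finite straight segment, B = (μ₀I/4πd)(sinθ₁ + sinθ₂), where θ₁, θ₂ are the angles from the perpendicular to each end.
The perpendicular foot is at one end, so the two end-offsets along the wire are 0 and L = 0.0781 m.
sinθ₁ = 0/√(0²+0.0491²) = 0.0000; sinθ₂ = 0.0781/√(0.0781²+0.0491²) = 0.8466.
B = (4π×10⁻⁷ × 10.0) / (4π × 0.0491) × (0.0000 + 0.8466) = 1.72×10⁻⁵ T.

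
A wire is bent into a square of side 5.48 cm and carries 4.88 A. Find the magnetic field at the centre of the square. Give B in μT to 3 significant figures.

Each side is a finite straight segment at perpendicular distance d = a/(2 tan(π/4)) = 0.0274 m from the centre, with end-angles ±π/4.
One side contributes B₁ = (μ₀I/4πd)·2 sin(π/4) = 2.52×10⁻⁵ T.
All 4 sides add in the same direction: B = 4 × 2.52×10⁻⁵ = 1.01×10⁻⁴ T.

B ≈ 101 μT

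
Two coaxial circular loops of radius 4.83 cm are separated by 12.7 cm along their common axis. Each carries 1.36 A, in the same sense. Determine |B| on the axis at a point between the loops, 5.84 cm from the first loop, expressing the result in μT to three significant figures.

Each loop contributes B = μ₀IR²/[2(R²+z²)^(3/2)] on the axis, with z measured from that loop.
Loop 1 (z = 0.0584 m): B₁ = 4.58×10⁻⁶ T. Loop 2 (z = 0.0686 m): B₂ = 3.38×10⁻⁶ T.
The fields add: B = B₁ + B₂ = 7.96×10⁻⁶ T.

B ≈ 7.96 μT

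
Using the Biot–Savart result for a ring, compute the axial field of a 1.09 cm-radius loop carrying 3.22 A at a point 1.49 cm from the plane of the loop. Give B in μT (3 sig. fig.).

B ≈ 38.2 μT

On the axis of a circular loop, B = μ₀IR² / [2(R²+z²)^(3/2)].
R² + z² = (0.0109)² + (0.0149)² = 0.0003408 m², and (R²+z²)^(3/2) = 6.29×10⁻⁶ m³.
B = (4π×10⁻⁷ × 3.22 × 0.0001188) / (2 × 6.29×10⁻⁶) = 3.82×10⁻⁵ T.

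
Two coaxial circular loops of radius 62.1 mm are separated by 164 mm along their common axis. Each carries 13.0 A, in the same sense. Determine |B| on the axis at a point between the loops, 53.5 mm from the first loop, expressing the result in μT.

B ≈ 72.7 μT

Each loop contributes B = μ₀IR²/[2(R²+z²)^(3/2)] on the axis, with z measured from that loop.
Loop 1 (z = 0.0535 m): B₁ = 5.72×10⁻⁵ T. Loop 2 (z = 0.1105 m): B₂ = 1.55×10⁻⁵ T.
The fields add: B = B₁ + B₂ = 7.27×10⁻⁵ T.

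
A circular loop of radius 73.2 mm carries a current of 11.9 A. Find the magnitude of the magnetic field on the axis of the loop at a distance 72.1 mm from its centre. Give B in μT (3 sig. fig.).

B ≈ 36.9 μT

On the axis of a circular loop, B = μ₀IR² / [2(R²+z²)^(3/2)].
R² + z² = (0.0732)² + (0.0721)² = 0.01056 m², and (R²+z²)^(3/2) = 1.08×10⁻³ m³.
B = (4π×10⁻⁷ × 11.9 × 0.005358) / (2 × 1.08×10⁻³) = 3.69×10⁻⁵ T.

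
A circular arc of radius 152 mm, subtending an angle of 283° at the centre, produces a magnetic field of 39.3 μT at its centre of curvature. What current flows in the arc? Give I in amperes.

I ≈ 12.1 A

For a circular arc, B = μ₀Iφ/(4πR) with φ in radians; here φ = 4.939 rad.
So I = 4πRB/(μ₀φ) = 4π × 0.152 × 3.93×10⁻⁵ / (4π×10⁻⁷ × 4.939) = 12.1 A.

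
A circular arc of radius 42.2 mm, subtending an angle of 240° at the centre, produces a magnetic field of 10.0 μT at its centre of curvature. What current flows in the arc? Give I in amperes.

I ≈ 1.01 A

For a circular arc, B = μ₀Iφ/(4πR) with φ in radians; here φ = 4.189 rad.
So I = 4πRB/(μ₀φ) = 4π × 0.0422 × 1.00×10⁻⁵ / (4π×10⁻⁷ × 4.189) = 1.01 A.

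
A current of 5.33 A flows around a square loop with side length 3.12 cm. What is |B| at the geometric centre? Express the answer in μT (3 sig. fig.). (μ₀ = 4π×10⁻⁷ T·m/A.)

Each side is a finite straight segment at perpendicular distance d = a/(2 tan(π/4)) = 0.0156 m from the centre, with end-angles ±π/4.
One side contributes B₁ = (μ₀I/4πd)·2 sin(π/4) = 4.83×10⁻⁵ T.
All 4 sides add in the same direction: B = 4 × 4.83×10⁻⁵ = 1.93×10⁻⁴ T.

B ≈ 193 μT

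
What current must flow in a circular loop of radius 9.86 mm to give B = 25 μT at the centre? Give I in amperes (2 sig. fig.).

I ≈ 0.39 A

At the centre of a circular loop B = μ₀I/(2R), so I = 2RB/μ₀.
With R = 0.00986 m, I = 2 × 0.00986 × 2.50×10⁻⁵ / (4π×10⁻⁷) = 0.392 A.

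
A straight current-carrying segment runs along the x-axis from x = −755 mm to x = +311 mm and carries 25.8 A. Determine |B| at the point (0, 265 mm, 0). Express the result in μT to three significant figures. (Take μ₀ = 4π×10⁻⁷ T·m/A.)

B ≈ 16.6 μT

For a finite straight segment, B = (μ₀I/4πd)(sinθ₁ + sinθ₂), where θ₁, θ₂ are the angles from the perpendicular to each end.
The perpendicular distance is d = 0.265 m; the end-offsets along the wire are a = 0.755 m and b = 0.311 m.
sinθ₁ = 0.755/√(0.755²+0.265²) = 0.9436; sinθ₂ = 0.311/√(0.311²+0.265²) = 0.7612.
B = (4π×10⁻⁷ × 25.8) / (4π × 0.265) × (0.9436 + 0.7612) = 1.66×10⁻⁵ T.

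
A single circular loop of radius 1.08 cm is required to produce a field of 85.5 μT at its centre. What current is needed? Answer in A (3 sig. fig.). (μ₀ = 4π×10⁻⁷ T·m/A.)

At the centre of a circular loop B = μ₀I/(2R), so I = 2RB/μ₀.
With R = 0.0108 m, I = 2 × 0.0108 × 8.55×10⁻⁵ / (4π×10⁻⁷) = 1.47 A.

I ≈ 1.47 A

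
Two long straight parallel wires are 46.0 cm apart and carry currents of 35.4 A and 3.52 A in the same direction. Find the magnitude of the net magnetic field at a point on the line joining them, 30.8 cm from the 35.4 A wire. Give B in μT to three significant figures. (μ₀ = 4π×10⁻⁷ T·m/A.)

B ≈ 18.4 μT

Each long wire gives B = μ₀I/(2πd). Distances are d₁ = 0.308 m and d₂ = 0.152 m.
B₁ = 2.30×10⁻⁵ T, B₂ = 4.63×10⁻⁶ T.
Between parallel currents the two contributions point in opposite directions, so they subtract. B = |B₁ − B₂| = |2.30×10⁻⁵ − 4.63×10⁻⁶| = 1.84×10⁻⁵ T.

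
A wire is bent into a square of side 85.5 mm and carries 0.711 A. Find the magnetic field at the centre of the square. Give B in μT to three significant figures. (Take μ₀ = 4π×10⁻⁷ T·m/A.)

B ≈ 9.41 μT

Each side is a finite straight segment at perpendicular distance d = a/(2 tan(π/4)) = 0.04275 m from the centre, with end-angles ±π/4.
One side contributes B₁ = (μ₀I/4πd)·2 sin(π/4) = 2.35×10⁻⁶ T.
All 4 sides add in the same direction: B = 4 × 2.35×10⁻⁶ = 9.41×10⁻⁶ T.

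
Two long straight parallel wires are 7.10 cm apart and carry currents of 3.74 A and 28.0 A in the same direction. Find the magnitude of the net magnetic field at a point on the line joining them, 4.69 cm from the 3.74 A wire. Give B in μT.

Each long wire gives B = μ₀I/(2πd). Distances are d₁ = 0.0469 m and d₂ = 0.0241 m.
B₁ = 1.59×10⁻⁵ T, B₂ = 2.32×10⁻⁴ T.
Between parallel currents the two contributions point in opposite directions, so they subtract. B = |B₁ − B₂| = |1.59×10⁻⁵ − 2.32×10⁻⁴| = 2.16×10⁻⁴ T.

B ≈ 216 μT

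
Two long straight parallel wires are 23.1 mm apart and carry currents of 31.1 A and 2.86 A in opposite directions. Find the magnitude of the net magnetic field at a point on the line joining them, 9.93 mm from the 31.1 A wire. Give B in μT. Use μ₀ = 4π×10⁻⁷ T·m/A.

Each long wire gives B = μ₀I/(2πd). Distances are d₁ = 0.00993 m and d₂ = 0.01317 m.
B₁ = 6.26×10⁻⁴ T, B₂ = 4.34×10⁻⁵ T.
Between antiparallel currents both contributions point the same way, so they add. B = B₁ + B₂ = 6.26×10⁻⁴ + 4.34×10⁻⁵ = 6.70×10⁻⁴ T.

B ≈ 670 μT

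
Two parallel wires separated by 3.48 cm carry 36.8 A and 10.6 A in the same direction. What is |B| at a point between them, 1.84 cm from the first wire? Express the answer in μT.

Each long wire gives B = μ₀I/(2πd). Distances are d₁ = 0.0184 m and d₂ = 0.0164 m.
B₁ = 4.00×10⁻⁴ T, B₂ = 1.29×10⁻⁴ T.
Between parallel currents the two contributions point in opposite directions, so they subtract. B = |B₁ − B₂| = |4.00×10⁻⁴ − 1.29×10⁻⁴| = 2.71×10⁻⁴ T.

B ≈ 271 μT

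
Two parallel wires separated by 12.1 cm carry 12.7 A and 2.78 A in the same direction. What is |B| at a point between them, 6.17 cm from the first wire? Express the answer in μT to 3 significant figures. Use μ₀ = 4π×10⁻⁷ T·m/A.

Each long wire gives B = μ₀I/(2πd). Distances are d₁ = 0.0617 m and d₂ = 0.0593 m.
B₁ = 4.12×10⁻⁵ T, B₂ = 9.38×10⁻⁶ T.
Between parallel currents the two contributions point in opposite directions, so they subtract. B = |B₁ − B₂| = |4.12×10⁻⁵ − 9.38×10⁻⁶| = 3.18×10⁻⁵ T.

B ≈ 31.8 μT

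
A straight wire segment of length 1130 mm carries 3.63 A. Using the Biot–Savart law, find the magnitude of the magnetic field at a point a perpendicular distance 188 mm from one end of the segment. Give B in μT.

For a finite straight segment, B = (μ₀I/4πd)(sinθ₁ + sinθ₂), where θ₁, θ₂ are the angles from the perpendicular to each end.
The perpendicular foot is at one end, so the two end-offsets along the wire are 0 and L = 1.13 m.
sinθ₁ = 0/√(0²+0.188²) = 0.0000; sinθ₂ = 1.13/√(1.13²+0.188²) = 0.9864.
B = (4π×10⁻⁷ × 3.63) / (4π × 0.188) × (0.0000 + 0.9864) = 1.90×10⁻⁶ T.

B ≈ 1.90 μT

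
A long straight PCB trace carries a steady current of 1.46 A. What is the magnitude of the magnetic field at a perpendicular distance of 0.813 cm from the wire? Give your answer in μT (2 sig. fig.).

For an infinitely long straight wire, B = μ₀I/(2πd).
B = (4π×10⁻⁷ × 1.46) / (2π × 0.00813) = 3.59×10⁻⁵ T.

B ≈ 36 μT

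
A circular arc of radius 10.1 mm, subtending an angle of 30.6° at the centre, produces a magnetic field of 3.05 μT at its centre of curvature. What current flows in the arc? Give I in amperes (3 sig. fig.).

I ≈ 0.577 A

For a circular arc, B = μ₀Iφ/(4πR) with φ in radians; here φ = 0.5341 rad.
So I = 4πRB/(μ₀φ) = 4π × 0.0101 × 3.05×10⁻⁶ / (4π×10⁻⁷ × 0.5341) = 0.577 A.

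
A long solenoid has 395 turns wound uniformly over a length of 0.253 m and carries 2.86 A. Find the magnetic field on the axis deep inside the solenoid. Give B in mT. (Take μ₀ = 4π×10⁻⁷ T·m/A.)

B ≈ 5.61 mT

Inside a long solenoid, B = μ₀nI with n = 1561 turns/m.
B = 4π×10⁻⁷ × 1561 × 2.86 = 5.61×10⁻³ T.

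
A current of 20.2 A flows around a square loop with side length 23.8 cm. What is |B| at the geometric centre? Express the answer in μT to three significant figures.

Each side is a finite straight segment at perpendicular distance d = a/(2 tan(π/4)) = 0.119 m from the centre, with end-angles ±π/4.
One side contributes B₁ = (μ₀I/4πd)·2 sin(π/4) = 2.40×10⁻⁵ T.
All 4 sides add in the same direction: B = 4 × 2.40×10⁻⁵ = 9.60×10⁻⁵ T.

B ≈ 96.0 μT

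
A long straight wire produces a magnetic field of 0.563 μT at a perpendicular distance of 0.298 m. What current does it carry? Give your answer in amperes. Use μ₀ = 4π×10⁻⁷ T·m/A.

For a long straight wire B = μ₀I/(2πd), so I = 2πdB/μ₀.
I = 2π × 0.298 × 5.63×10⁻⁷ / (4π×10⁻⁷) = 0.839 A.

I ≈ 0.839 A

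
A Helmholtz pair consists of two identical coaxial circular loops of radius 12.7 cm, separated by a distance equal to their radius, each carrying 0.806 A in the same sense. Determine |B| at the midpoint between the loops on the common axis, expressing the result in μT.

B ≈ 5.71 μT

Each loop contributes B = μ₀IR²/[2(R²+z²)^(3/2)] on the axis, with z measured from that loop.
Loop 1 (z = 0.0635 m): B₁ = 2.85×10⁻⁶ T. Loop 2 (z = 0.0635 m): B₂ = 2.85×10⁻⁶ T.
The fields add: B = B₁ + B₂ = 5.71×10⁻⁶ T.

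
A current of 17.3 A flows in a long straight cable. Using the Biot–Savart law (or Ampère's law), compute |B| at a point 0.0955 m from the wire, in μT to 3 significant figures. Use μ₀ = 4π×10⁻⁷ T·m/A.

For an infinitely long straight wire, B = μ₀I/(2πd).
B = (4π×10⁻⁷ × 17.3) / (2π × 0.0955) = 3.62×10⁻⁵ T.

B ≈ 36.2 μT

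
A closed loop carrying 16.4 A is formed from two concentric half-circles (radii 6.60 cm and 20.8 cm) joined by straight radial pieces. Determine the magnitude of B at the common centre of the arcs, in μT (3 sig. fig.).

The radial connectors point toward the centre, so dl × r̂ = 0 and they contribute nothing.
Each semicircle gives μ₀I/(4R): inner arc 7.81×10⁻⁵ T, outer arc 2.48×10⁻⁵ T.
The two arcs carry current in opposite angular senses, so their fields oppose: B = |7.81×10⁻⁵ − 2.48×10⁻⁵| = 5.33×10⁻⁵ T.

B ≈ 53.3 μT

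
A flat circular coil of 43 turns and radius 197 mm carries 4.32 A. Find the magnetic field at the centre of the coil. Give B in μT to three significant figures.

B ≈ 592 μT

For an N-turn flat coil, B = Nμ₀I/(2R) with R = 0.197 m.
B = 43 × 1.38×10⁻⁵ T = 5.92×10⁻⁴ T.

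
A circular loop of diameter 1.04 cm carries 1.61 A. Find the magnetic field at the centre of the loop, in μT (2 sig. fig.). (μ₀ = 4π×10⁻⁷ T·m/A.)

B ≈ 190 μT

At the centre of a circular loop the Biot–Savart law gives B = μ₀I/(2R) (so R = 0.0052 m).
B = (4π×10⁻⁷ × 1.61) / (2 × 0.0052) = 1.95×10⁻⁴ T.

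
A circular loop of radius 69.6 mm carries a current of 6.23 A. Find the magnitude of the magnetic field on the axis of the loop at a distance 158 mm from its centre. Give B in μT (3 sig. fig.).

On the axis of a circular loop, B = μ₀IR² / [2(R²+z²)^(3/2)].
R² + z² = (0.0696)² + (0.158)² = 0.02981 m², and (R²+z²)^(3/2) = 5.15×10⁻³ m³.
B = (4π×10⁻⁷ × 6.23 × 0.004844) / (2 × 5.15×10⁻³) = 3.68×10⁻⁶ T.

B ≈ 3.68 μT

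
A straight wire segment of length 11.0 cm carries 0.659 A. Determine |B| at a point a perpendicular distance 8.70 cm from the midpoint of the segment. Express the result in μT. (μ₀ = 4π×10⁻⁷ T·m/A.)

B ≈ 0.810 μT

For a finite straight segment, B = (μ₀I/4πd)(sinθ₁ + sinθ₂), where θ₁, θ₂ are the angles from the perpendicular to each end.
The perpendicular from the point meets the wire at its midpoint, so each end is L/2 = 0.055 m away along the wire.
sinθ₁ = 0.055/√(0.055²+0.087²) = 0.5344; sinθ₂ = 0.055/√(0.055²+0.087²) = 0.5344.
B = (4π×10⁻⁷ × 0.659) / (4π × 0.087) × (0.5344 + 0.5344) = 8.10×10⁻⁷ T.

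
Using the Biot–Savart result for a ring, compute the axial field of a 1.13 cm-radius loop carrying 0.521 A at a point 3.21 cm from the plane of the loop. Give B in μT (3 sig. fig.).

On the axis of a circular loop, B = μ₀IR² / [2(R²+z²)^(3/2)].
R² + z² = (0.0113)² + (0.0321)² = 0.001158 m², and (R²+z²)^(3/2) = 3.94×10⁻⁵ m³.
B = (4π×10⁻⁷ × 0.521 × 0.0001277) / (2 × 3.94×10⁻⁵) = 1.06×10⁻⁶ T.

B ≈ 1.06 μT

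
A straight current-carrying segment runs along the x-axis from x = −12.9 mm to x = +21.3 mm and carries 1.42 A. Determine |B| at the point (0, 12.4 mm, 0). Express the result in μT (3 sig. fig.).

B ≈ 18.2 μT

For a finite straight segment, B = (μ₀I/4πd)(sinθ₁ + sinθ₂), where θ₁, θ₂ are the angles from the perpendicular to each end.
The perpendicular distance is d = 0.0124 m; the end-offsets along the wire are a = 0.0129 m and b = 0.0213 m.
sinθ₁ = 0.0129/√(0.0129²+0.0124²) = 0.7209; sinθ₂ = 0.0213/√(0.0213²+0.0124²) = 0.8642.
B = (4π×10⁻⁷ × 1.42) / (4π × 0.0124) × (0.7209 + 0.8642) = 1.82×10⁻⁵ T.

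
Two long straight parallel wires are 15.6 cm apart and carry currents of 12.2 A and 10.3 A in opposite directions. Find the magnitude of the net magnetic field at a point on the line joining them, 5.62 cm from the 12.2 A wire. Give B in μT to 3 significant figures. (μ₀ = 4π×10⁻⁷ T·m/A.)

Each long wire gives B = μ₀I/(2πd). Distances are d₁ = 0.0562 m and d₂ = 0.0998 m.
B₁ = 4.34×10⁻⁵ T, B₂ = 2.06×10⁻⁵ T.
Between antiparallel currents both contributions point the same way, so they add. B = B₁ + B₂ = 4.34×10⁻⁵ + 2.06×10⁻⁵ = 6.41×10⁻⁵ T.

B ≈ 64.1 μT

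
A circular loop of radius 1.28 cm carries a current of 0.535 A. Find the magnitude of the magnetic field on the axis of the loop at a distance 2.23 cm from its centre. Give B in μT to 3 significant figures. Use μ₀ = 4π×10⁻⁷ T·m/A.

B ≈ 3.24 μT

On the axis of a circular loop, B = μ₀IR² / [2(R²+z²)^(3/2)].
R² + z² = (0.0128)² + (0.0223)² = 0.0006611 m², and (R²+z²)^(3/2) = 1.70×10⁻⁵ m³.
B = (4π×10⁻⁷ × 0.535 × 0.0001638) / (2 × 1.70×10⁻⁵) = 3.24×10⁻⁶ T.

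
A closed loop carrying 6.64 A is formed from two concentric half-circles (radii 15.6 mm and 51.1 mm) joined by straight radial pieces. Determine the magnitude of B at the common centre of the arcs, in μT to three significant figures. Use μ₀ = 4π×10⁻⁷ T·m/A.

B ≈ 92.9 μT

The radial connectors point toward the centre, so dl × r̂ = 0 and they contribute nothing.
Each semicircle gives μ₀I/(4R): inner arc 1.34×10⁻⁴ T, outer arc 4.08×10⁻⁵ T.
The two arcs carry current in opposite angular senses, so their fields oppose: B = |1.34×10⁻⁴ − 4.08×10⁻⁵| = 9.29×10⁻⁵ T.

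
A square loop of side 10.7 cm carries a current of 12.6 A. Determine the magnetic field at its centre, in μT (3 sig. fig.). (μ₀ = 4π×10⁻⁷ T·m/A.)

B ≈ 133 μT

Each side is a finite straight segment at perpendicular distance d = a/(2 tan(π/4)) = 0.0535 m from the centre, with end-angles ±π/4.
One side contributes B₁ = (μ₀I/4πd)·2 sin(π/4) = 3.33×10⁻⁵ T.
All 4 sides add in the same direction: B = 4 × 3.33×10⁻⁵ = 1.33×10⁻⁴ T.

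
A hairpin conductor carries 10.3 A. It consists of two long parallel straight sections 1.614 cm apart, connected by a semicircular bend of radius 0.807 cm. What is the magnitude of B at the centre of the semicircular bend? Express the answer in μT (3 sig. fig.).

The semicircular arc contributes B_arc = μ₀I·π/(4πR) = μ₀I/(4R) = 4.01×10⁻⁴ T.
Each semi-infinite lead is at perpendicular distance R = 0.00807 m from the centre, with the perpendicular foot at its near end, so it contributes μ₀I/(4πR); both point the same way, together 2.55×10⁻⁴ T.
Arc and leads all point the same direction: B = 4.01×10⁻⁴ + 2.55×10⁻⁴ = 6.56×10⁻⁴ T.

B ≈ 656 μT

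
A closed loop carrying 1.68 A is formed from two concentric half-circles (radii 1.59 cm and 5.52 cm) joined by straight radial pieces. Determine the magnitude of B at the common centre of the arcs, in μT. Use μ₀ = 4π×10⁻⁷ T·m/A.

The radial connectors point toward the centre, so dl × r̂ = 0 and they contribute nothing.
Each semicircle gives μ₀I/(4R): inner arc 3.32×10⁻⁵ T, outer arc 9.56×10⁻⁶ T.
The two arcs carry current in opposite angular senses, so their fields oppose: B = |3.32×10⁻⁵ − 9.56×10⁻⁶| = 2.36×10⁻⁵ T.

B ≈ 23.6 μT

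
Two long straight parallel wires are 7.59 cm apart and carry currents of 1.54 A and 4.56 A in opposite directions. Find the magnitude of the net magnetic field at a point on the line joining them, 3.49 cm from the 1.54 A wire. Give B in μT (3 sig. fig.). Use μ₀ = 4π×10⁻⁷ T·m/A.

B ≈ 31.1 μT

Each long wire gives B = μ₀I/(2πd). Distances are d₁ = 0.0349 m and d₂ = 0.041 m.
B₁ = 8.83×10⁻⁶ T, B₂ = 2.22×10⁻⁵ T.
Between antiparallel currents both contributions point the same way, so they add. B = B₁ + B₂ = 8.83×10⁻⁶ + 2.22×10⁻⁵ = 3.11×10⁻⁵ T.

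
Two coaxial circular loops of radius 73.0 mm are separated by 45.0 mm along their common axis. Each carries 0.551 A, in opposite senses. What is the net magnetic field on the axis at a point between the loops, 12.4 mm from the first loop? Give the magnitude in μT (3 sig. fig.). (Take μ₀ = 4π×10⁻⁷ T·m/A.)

Each loop contributes B = μ₀IR²/[2(R²+z²)^(3/2)] on the axis, with z measured from that loop.
Loop 1 (z = 0.0124 m): B₁ = 4.54×10⁻⁶ T. Loop 2 (z = 0.0326 m): B₂ = 3.61×10⁻⁶ T.
The fields oppose: B = |B₁ − B₂| = 9.34×10⁻⁷ T.

B ≈ 0.934 μT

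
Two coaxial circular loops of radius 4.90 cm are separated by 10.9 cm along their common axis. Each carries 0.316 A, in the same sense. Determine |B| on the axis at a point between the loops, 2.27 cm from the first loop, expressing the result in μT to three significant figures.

Each loop contributes B = μ₀IR²/[2(R²+z²)^(3/2)] on the axis, with z measured from that loop.
Loop 1 (z = 0.0227 m): B₁ = 3.03×10⁻⁶ T. Loop 2 (z = 0.0863 m): B₂ = 4.88×10⁻⁷ T.
The fields add: B = B₁ + B₂ = 3.51×10⁻⁶ T.

B ≈ 3.51 μT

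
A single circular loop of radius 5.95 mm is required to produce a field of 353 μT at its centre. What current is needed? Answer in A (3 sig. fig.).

I ≈ 3.34 A

At the centre of a circular loop B = μ₀I/(2R), so I = 2RB/μ₀.
With R = 0.00595 m, I = 2 × 0.00595 × 3.53×10⁻⁴ / (4π×10⁻⁷) = 3.34 A.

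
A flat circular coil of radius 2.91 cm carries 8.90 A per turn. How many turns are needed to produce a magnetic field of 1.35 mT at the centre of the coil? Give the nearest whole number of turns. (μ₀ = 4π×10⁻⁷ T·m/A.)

For an N-turn coil, B = Nμ₀I/(2R). A single turn gives B₁ = 1.92×10⁻⁴ T with R = 0.0291 m.
N = B/B₁ = 1.35×10⁻³ / 1.92×10⁻⁴ = 7.03.

N = 7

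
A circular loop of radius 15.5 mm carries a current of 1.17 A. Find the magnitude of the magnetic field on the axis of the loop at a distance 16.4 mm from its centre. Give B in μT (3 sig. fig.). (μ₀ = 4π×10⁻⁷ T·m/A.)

B ≈ 15.4 μT

On the axis of a circular loop, B = μ₀IR² / [2(R²+z²)^(3/2)].
R² + z² = (0.0155)² + (0.0164)² = 0.0005092 m², and (R²+z²)^(3/2) = 1.15×10⁻⁵ m³.
B = (4π×10⁻⁷ × 1.17 × 0.0002402) / (2 × 1.15×10⁻⁵) = 1.54×10⁻⁵ T.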